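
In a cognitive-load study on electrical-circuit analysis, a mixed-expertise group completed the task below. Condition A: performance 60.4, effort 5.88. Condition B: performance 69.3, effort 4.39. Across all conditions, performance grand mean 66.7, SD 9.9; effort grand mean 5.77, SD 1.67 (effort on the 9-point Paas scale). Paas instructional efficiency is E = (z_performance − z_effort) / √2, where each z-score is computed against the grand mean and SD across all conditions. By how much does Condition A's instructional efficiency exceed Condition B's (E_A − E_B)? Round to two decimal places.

-1.27

Condition A: z_P = (60.4 − 66.7)/9.9 = -0.6364; z_E = (5.88 − 5.77)/1.67 = 0.0659; E_A = (-0.6364 − 0.0659)/√2 = -0.4966.
Condition B: z_P = (69.3 − 66.7)/9.9 = 0.2626; z_E = (4.39 − 5.77)/1.67 = -0.8263; E_B = (0.2626 − (-0.8263))/√2 = 0.7700.
E_A − E_B = -0.4966 − 0.7700 = -1.2666 ≈ -1.27.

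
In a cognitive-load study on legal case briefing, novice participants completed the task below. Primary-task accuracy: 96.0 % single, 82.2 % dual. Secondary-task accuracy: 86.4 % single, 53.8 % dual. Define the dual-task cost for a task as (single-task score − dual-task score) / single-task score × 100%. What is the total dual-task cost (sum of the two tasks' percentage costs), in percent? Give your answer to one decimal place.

52.1

Primary cost = (96.0 − 82.2) / 96.0 × 100% = 14.3750%.
Secondary cost = (86.4 − 53.8) / 86.4 × 100% = 37.7315%.
Total = 14.3750% + 37.7315% = 52.1065% ≈ 52.1%.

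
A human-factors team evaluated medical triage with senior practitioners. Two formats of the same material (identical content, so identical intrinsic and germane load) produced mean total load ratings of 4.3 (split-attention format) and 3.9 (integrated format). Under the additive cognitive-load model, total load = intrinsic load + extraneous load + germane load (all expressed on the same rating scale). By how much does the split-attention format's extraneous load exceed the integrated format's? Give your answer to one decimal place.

0.4

Intrinsic and germane load are equal across formats, so the difference in total load equals the difference in extraneous load.
Extraneous-load difference = 4.3 − 3.9 = 0.4.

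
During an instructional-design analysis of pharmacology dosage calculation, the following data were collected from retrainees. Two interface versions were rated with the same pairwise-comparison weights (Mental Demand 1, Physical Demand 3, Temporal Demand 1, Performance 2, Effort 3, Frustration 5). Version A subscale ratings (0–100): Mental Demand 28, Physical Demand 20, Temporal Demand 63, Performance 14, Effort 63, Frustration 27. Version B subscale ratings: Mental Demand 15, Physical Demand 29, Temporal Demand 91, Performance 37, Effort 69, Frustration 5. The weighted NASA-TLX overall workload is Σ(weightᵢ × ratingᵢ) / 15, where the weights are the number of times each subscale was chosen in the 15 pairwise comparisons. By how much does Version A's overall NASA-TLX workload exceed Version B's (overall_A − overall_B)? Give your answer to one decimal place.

0.3

Version A weighted sum = 1·28 + 3·20 + 1·63 + 2·14 + 3·63 + 5·27 = 28 + 60 + 63 + 28 + 189 + 135 = 503; overall_A = 503/15 = 33.5333.
Version B weighted sum = 1·15 + 3·29 + 1·91 + 2·37 + 3·69 + 5·5 = 15 + 87 + 91 + 74 + 207 + 25 = 499; overall_B = 499/15 = 33.2667.
Difference = 33.5333 − 33.2667 = 0.2666 ≈ 0.3.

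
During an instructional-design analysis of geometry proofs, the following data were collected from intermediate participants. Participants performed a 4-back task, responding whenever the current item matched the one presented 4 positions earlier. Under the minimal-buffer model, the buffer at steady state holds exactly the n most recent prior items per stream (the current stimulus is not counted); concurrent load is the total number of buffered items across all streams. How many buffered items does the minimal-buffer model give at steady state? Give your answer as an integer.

4

The buffer holds the 4 most recent prior items.
Steady-state concurrent load = 4 items.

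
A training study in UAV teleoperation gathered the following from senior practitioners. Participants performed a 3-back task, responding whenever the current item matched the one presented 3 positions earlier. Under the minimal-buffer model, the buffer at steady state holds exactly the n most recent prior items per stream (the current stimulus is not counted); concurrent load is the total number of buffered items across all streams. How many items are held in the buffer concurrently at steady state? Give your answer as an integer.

3

The buffer holds the 3 most recent prior items.
Steady-state concurrent load = 3 items.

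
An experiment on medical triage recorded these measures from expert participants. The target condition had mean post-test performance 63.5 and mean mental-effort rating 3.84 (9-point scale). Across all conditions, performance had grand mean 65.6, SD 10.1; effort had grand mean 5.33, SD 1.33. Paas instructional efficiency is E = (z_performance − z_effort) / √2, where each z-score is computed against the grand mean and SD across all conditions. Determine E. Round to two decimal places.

z_performance = (63.5 − 65.6) / 10.1 = -2.1000 / 10.1 = -0.2079.
z_effort = (3.84 − 5.33) / 1.33 = -1.4900 / 1.33 = -1.1203.
z_P − z_E = -0.2079 − (-1.1203) = 0.9124.
E = 0.9124 / √2 = 0.9124 / 1.41421 = 0.6452 ≈ 0.65.

0.65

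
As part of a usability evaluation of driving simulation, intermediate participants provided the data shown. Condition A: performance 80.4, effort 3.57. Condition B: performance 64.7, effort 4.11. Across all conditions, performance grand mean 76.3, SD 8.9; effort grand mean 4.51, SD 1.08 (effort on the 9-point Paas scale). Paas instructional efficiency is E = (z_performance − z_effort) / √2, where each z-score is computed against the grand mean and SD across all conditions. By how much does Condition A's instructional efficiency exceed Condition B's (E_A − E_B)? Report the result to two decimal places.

1.60

Condition A: z_P = (80.4 − 76.3)/8.9 = 0.4607; z_E = (3.57 − 4.51)/1.08 = -0.8704; E_A = (0.4607 − (-0.8704))/√2 = 0.9412.
Condition B: z_P = (64.7 − 76.3)/8.9 = -1.3034; z_E = (4.11 − 4.51)/1.08 = -0.3704; E_B = (-1.3034 − (-0.3704))/√2 = -0.6597.
E_A − E_B = 0.9412 − (-0.6597) = 1.6009 ≈ 1.60.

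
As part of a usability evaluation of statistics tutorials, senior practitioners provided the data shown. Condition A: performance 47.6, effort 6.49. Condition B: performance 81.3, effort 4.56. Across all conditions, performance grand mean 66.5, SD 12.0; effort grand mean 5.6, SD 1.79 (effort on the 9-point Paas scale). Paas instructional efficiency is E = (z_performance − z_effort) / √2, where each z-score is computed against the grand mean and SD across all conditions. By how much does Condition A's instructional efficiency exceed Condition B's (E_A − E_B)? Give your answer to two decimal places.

-2.75

Condition A: z_P = (47.6 − 66.5)/12.0 = -1.5750; z_E = (6.49 − 5.6)/1.79 = 0.4972; E_A = (-1.5750 − 0.4972)/√2 = -1.4653.
Condition B: z_P = (81.3 − 66.5)/12.0 = 1.2333; z_E = (4.56 − 5.6)/1.79 = -0.5810; E_B = (1.2333 − (-0.5810))/√2 = 1.2829.
E_A − E_B = -1.4653 − 1.2829 = -2.7482 ≈ -2.75.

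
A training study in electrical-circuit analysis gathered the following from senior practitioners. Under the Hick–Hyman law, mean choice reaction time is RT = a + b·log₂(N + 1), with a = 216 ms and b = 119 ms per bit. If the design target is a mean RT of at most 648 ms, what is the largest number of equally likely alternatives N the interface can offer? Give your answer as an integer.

11

Set 216 + 119·log₂(N + 1) ≤ 648.
log₂(N + 1) ≤ (648 − 216) / 119 = 3.6303.
N + 1 ≤ 2^3.6303 = 12.3831.
N ≤ 11.3831, so the largest integer N is 11.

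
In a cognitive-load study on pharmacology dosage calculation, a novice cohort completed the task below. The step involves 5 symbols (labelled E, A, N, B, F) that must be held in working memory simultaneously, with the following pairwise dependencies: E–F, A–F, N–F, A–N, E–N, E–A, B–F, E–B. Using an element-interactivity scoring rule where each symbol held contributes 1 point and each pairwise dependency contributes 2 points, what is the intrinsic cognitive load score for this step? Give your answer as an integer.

21

Count of symbols held simultaneously: 5.
Count of pairwise dependencies listed: 8.
Element contribution: 5 × 1 = 5.
Interaction contribution: 8 × 2 = 16.
Intrinsic load = 5 + 16 = 21.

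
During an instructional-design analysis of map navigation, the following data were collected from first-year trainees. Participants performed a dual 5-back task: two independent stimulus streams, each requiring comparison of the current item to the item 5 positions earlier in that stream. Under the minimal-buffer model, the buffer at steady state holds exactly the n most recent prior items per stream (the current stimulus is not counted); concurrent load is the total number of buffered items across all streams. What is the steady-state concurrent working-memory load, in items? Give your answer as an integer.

Each stream's buffer holds its 5 most recent prior items.
Two independent streams: 2 × 5 = 10 buffered items at steady state.

10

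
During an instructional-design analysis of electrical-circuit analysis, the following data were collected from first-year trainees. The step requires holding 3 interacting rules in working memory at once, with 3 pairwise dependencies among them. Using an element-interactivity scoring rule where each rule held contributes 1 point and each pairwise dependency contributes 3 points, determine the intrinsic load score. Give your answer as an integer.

12

Element contribution: 3 × 1 = 3.
Interaction contribution: 3 × 3 = 9.
Intrinsic load = 3 + 9 = 12.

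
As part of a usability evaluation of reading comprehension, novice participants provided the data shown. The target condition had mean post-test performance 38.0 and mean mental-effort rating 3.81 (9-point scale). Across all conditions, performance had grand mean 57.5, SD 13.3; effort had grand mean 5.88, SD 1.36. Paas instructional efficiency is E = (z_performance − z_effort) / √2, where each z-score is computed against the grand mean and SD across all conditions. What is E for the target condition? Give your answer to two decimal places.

z_performance = (38.0 − 57.5) / 13.3 = -19.5000 / 13.3 = -1.4662.
z_effort = (3.81 − 5.88) / 1.36 = -2.0700 / 1.36 = -1.5221.
z_P − z_E = -1.4662 − (-1.5221) = 0.0559.
E = 0.0559 / √2 = 0.0559 / 1.41421 = 0.0395 ≈ 0.04.

0.04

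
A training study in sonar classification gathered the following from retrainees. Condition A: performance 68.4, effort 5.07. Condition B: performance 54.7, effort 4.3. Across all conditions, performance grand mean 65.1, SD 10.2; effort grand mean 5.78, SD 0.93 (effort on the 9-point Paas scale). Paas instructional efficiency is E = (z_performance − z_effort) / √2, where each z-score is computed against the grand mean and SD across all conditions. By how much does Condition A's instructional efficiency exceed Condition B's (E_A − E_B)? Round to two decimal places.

Condition A: z_P = (68.4 − 65.1)/10.2 = 0.3235; z_E = (5.07 − 5.78)/0.93 = -0.7634; E_A = (0.3235 − (-0.7634))/√2 = 0.7686.
Condition B: z_P = (54.7 − 65.1)/10.2 = -1.0196; z_E = (4.3 − 5.78)/0.93 = -1.5914; E_B = (-1.0196 − (-1.5914))/√2 = 0.4043.
E_A − E_B = 0.7686 − 0.4043 = 0.3643 ≈ 0.36.

0.36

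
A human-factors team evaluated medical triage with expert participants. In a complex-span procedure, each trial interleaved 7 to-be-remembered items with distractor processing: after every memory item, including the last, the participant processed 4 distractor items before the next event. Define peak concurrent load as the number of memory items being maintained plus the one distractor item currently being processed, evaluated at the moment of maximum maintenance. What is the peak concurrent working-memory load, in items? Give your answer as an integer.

Maintenance is greatest during the distractor(s) after memory item 7: all 7 memory items are being held.
One distractor item is concurrently being processed.
Peak concurrent load = 7 + 1 = 8 items.

8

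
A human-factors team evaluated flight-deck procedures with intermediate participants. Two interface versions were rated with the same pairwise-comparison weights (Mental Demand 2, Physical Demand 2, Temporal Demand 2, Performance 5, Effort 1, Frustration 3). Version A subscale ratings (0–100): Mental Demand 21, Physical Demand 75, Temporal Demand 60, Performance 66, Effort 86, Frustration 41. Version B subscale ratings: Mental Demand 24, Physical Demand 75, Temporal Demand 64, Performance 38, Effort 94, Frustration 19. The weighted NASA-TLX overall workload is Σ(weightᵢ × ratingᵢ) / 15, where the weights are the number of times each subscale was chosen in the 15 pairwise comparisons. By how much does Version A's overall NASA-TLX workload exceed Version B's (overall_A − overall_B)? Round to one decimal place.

Version A weighted sum = 2·21 + 2·75 + 2·60 + 5·66 + 1·86 + 3·41 = 42 + 150 + 120 + 330 + 86 + 123 = 851; overall_A = 851/15 = 56.7333.
Version B weighted sum = 2·24 + 2·75 + 2·64 + 5·38 + 1·94 + 3·19 = 48 + 150 + 128 + 190 + 94 + 57 = 667; overall_B = 667/15 = 44.4667.
Difference = 56.7333 − 44.4667 = 12.2666 ≈ 12.3.

12.3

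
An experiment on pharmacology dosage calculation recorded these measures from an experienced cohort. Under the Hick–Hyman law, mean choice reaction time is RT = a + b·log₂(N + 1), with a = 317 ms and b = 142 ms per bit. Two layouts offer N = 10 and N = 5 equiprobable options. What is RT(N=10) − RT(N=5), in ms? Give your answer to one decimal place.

124.2

RT(10) = 317 + 142·log₂(11) = 317 + 142·3.4594 = 808.2348 ms.
RT(5) = 317 + 142·log₂(6) = 317 + 142·2.5850 = 684.0700 ms.
Difference = 808.2348 − 684.0700 = 124.1648 ≈ 124.2 ms.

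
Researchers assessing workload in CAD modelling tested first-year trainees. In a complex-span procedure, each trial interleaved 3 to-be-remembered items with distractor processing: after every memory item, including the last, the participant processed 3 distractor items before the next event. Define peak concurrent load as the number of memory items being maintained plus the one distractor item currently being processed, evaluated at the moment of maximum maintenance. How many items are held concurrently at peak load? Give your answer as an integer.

4

Maintenance is greatest during the distractor(s) after memory item 3: all 3 memory items are being held.
One distractor item is concurrently being processed.
Peak concurrent load = 3 + 1 = 4 items.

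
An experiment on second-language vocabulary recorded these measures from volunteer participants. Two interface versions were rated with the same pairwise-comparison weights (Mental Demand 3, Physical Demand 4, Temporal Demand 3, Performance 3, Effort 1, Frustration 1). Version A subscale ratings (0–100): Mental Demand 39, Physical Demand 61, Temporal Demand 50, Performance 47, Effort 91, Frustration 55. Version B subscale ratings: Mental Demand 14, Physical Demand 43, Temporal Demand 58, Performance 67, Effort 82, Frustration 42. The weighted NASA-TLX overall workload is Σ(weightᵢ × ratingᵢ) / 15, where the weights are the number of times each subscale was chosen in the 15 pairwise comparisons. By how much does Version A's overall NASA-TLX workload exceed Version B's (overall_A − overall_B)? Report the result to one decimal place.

Version A weighted sum = 3·39 + 4·61 + 3·50 + 3·47 + 1·91 + 1·55 = 117 + 244 + 150 + 141 + 91 + 55 = 798; overall_A = 798/15 = 53.2000.
Version B weighted sum = 3·14 + 4·43 + 3·58 + 3·67 + 1·82 + 1·42 = 42 + 172 + 174 + 201 + 82 + 42 = 713; overall_B = 713/15 = 47.5333.
Difference = 53.2000 − 47.5333 = 5.6667 ≈ 5.7.

5.7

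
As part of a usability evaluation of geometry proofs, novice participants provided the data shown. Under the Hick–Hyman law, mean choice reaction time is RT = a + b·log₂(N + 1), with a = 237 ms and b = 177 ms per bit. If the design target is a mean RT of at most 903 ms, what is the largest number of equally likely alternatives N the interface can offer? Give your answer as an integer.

Set 237 + 177·log₂(N + 1) ≤ 903.
log₂(N + 1) ≤ (903 − 237) / 177 = 3.7627.
N + 1 ≤ 2^3.7627 = 13.5733.
N ≤ 12.5733, so the largest integer N is 12.

12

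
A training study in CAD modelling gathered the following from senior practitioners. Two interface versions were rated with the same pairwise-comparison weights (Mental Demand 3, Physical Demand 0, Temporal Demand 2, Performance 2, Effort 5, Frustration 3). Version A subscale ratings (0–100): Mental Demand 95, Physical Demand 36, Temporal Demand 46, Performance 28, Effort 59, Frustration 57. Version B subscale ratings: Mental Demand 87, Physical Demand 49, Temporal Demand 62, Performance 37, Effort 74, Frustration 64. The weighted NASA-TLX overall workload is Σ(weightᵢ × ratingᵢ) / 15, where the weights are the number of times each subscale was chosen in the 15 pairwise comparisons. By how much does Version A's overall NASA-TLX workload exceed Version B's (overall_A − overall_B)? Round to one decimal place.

Version A weighted sum = 3·95 + 0·36 + 2·46 + 2·28 + 5·59 + 3·57 = 285 + 0 + 92 + 56 + 295 + 171 = 899; overall_A = 899/15 = 59.9333.
Version B weighted sum = 3·87 + 0·49 + 2·62 + 2·37 + 5·74 + 3·64 = 261 + 0 + 124 + 74 + 370 + 192 = 1021; overall_B = 1021/15 = 68.0667.
Difference = 59.9333 − 68.0667 = -8.1334 ≈ -8.1.

-8.1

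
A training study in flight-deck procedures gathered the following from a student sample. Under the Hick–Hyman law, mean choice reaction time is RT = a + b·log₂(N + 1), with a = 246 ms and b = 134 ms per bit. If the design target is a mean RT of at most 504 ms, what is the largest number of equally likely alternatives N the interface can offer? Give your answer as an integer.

2

Set 246 + 134·log₂(N + 1) ≤ 504.
log₂(N + 1) ≤ (504 − 246) / 134 = 1.9254.
N + 1 ≤ 2^1.9254 = 3.7984.
N ≤ 2.7984, so the largest integer N is 2.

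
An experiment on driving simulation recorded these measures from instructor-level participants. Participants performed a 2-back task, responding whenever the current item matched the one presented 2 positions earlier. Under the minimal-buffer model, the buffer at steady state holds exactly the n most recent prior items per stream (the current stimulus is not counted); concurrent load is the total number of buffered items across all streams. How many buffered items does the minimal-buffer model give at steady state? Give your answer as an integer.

The buffer holds the 2 most recent prior items.
Steady-state concurrent load = 2 items.

2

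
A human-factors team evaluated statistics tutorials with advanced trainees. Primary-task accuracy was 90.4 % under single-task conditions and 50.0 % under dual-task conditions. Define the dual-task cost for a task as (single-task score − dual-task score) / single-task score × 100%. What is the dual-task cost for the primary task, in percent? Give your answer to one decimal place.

44.7

Cost = (90.4 − 50.0) / 90.4 × 100%
     = 40.4000 / 90.4 × 100% = 44.6903%.
≈ 44.7%.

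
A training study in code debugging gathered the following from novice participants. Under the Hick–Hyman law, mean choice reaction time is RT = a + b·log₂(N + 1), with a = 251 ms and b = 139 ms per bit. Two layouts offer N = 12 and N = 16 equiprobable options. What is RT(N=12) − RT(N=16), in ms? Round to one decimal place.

-53.8

RT(12) = 251 + 139·log₂(13) = 251 + 139·3.7004 = 765.3556 ms.
RT(16) = 251 + 139·log₂(17) = 251 + 139·4.0875 = 819.1625 ms.
Difference = 765.3556 − 819.1625 = -53.8069 ≈ -53.8 ms.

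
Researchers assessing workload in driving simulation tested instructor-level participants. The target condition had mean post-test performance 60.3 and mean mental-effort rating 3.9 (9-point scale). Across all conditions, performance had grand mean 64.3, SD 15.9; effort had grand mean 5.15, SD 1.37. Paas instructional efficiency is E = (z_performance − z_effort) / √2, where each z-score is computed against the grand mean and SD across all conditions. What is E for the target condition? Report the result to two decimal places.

0.47

z_performance = (60.3 − 64.3) / 15.9 = -4.0000 / 15.9 = -0.2516.
z_effort = (3.9 − 5.15) / 1.37 = -1.2500 / 1.37 = -0.9124.
z_P − z_E = -0.2516 − (-0.9124) = 0.6608.
E = 0.6608 / √2 = 0.6608 / 1.41421 = 0.4673 ≈ 0.47.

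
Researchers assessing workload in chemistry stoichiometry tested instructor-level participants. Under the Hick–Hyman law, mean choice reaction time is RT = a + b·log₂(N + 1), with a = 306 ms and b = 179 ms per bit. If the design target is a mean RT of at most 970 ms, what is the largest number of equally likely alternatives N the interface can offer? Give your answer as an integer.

12

Set 306 + 179·log₂(N + 1) ≤ 970.
log₂(N + 1) ≤ (970 − 306) / 179 = 3.7095.
N + 1 ≤ 2^3.7095 = 13.0819.
N ≤ 12.0819, so the largest integer N is 12.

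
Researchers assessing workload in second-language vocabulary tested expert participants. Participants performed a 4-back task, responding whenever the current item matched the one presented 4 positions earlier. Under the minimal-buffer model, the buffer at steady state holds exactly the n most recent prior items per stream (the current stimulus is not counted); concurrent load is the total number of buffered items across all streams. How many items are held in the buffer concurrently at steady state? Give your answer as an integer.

The buffer holds the 4 most recent prior items.
Steady-state concurrent load = 4 items.

4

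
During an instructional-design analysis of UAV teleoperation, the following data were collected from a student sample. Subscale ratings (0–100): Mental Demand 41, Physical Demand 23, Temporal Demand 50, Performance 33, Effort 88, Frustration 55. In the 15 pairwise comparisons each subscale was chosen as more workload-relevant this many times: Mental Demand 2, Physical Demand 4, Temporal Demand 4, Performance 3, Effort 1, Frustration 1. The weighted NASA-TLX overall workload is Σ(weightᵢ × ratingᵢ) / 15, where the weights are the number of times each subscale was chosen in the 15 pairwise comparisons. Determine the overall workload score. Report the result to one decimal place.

41.1

The tallies are the weights (they sum to 15).
Weighted sum = 2·41 + 4·23 + 4·50 + 3·33 + 1·88 + 1·55
            = 82 + 92 + 200 + 99 + 88 + 55 = 616.
Overall workload = 616 / 15 = 41.0667 ≈ 41.1.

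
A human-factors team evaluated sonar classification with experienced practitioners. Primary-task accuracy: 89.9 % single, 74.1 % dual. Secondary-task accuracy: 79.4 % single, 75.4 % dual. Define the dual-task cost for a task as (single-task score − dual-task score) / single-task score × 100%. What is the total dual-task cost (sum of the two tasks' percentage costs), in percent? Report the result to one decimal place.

Primary cost = (89.9 − 74.1) / 89.9 × 100% = 17.5751%.
Secondary cost = (79.4 − 75.4) / 79.4 × 100% = 5.0378%.
Total = 17.5751% + 5.0378% = 22.6129% ≈ 22.6%.

22.6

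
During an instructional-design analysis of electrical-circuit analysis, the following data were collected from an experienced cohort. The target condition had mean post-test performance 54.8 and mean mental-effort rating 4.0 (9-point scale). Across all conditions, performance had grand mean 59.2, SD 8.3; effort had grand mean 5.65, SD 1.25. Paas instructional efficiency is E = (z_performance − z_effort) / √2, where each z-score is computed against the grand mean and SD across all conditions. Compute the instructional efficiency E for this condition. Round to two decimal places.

0.56

z_performance = (54.8 − 59.2) / 8.3 = -4.4000 / 8.3 = -0.5301.
z_effort = (4.0 − 5.65) / 1.25 = -1.6500 / 1.25 = -1.3200.
z_P − z_E = -0.5301 − (-1.3200) = 0.7899.
E = 0.7899 / √2 = 0.7899 / 1.41421 = 0.5585 ≈ 0.56.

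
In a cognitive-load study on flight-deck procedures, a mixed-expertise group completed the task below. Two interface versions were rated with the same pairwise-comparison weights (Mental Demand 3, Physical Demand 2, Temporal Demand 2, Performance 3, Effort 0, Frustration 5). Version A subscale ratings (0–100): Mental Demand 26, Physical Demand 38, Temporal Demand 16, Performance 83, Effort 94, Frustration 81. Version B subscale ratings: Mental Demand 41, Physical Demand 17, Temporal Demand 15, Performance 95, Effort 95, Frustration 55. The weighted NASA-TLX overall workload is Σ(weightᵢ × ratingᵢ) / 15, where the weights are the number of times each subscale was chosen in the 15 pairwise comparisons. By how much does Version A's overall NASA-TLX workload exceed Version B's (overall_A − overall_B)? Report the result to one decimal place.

6.2

Version A weighted sum = 3·26 + 2·38 + 2·16 + 3·83 + 0·94 + 5·81 = 78 + 76 + 32 + 249 + 0 + 405 = 840; overall_A = 840/15 = 56.0000.
Version B weighted sum = 3·41 + 2·17 + 2·15 + 3·95 + 0·95 + 5·55 = 123 + 34 + 30 + 285 + 0 + 275 = 747; overall_B = 747/15 = 49.8000.
Difference = 56.0000 − 49.8000 = 6.2000 ≈ 6.2.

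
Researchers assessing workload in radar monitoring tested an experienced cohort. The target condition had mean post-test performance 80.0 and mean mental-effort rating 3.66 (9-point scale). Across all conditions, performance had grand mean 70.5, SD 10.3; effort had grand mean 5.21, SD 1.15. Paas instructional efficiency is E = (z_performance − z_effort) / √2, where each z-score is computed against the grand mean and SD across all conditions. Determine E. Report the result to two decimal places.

z_performance = (80.0 − 70.5) / 10.3 = 9.5000 / 10.3 = 0.9223.
z_effort = (3.66 − 5.21) / 1.15 = -1.5500 / 1.15 = -1.3478.
z_P − z_E = 0.9223 − (-1.3478) = 2.2701.
E = 2.2701 / √2 = 2.2701 / 1.41421 = 1.6052 ≈ 1.61.

1.61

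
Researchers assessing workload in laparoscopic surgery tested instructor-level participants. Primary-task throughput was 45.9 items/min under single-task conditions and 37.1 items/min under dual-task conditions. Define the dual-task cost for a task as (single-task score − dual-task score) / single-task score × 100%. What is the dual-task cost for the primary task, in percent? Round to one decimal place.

19.2

Cost = (45.9 − 37.1) / 45.9 × 100%
     = 8.8000 / 45.9 × 100% = 19.1721%.
≈ 19.2%.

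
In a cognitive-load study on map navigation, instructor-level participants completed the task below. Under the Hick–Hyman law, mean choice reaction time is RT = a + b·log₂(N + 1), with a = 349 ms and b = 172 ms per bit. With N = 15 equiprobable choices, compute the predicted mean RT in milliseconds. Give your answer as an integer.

1037

log₂(15 + 1) = log₂(16) = 4.0000.
RT = 349 + 172 × 4.0000 = 349 + 688.0000 = 1037.0000 ms.
≈ 1037 ms.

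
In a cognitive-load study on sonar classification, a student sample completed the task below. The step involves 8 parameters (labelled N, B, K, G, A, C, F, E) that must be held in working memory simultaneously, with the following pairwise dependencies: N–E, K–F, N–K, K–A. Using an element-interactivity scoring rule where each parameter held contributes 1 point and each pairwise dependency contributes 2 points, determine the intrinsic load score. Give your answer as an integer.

Count of parameters held simultaneously: 8.
Count of pairwise dependencies listed: 4.
Element contribution: 8 × 1 = 8.
Interaction contribution: 4 × 2 = 8.
Intrinsic load = 8 + 8 = 16.

16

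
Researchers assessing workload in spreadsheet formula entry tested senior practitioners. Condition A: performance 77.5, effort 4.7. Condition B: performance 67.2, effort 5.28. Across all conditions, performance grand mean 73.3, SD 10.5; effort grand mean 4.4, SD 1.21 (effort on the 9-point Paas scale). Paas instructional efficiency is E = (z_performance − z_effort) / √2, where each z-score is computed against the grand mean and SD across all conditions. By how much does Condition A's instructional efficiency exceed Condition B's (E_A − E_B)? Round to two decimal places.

Condition A: z_P = (77.5 − 73.3)/10.5 = 0.4000; z_E = (4.7 − 4.4)/1.21 = 0.2479; E_A = (0.4000 − 0.2479)/√2 = 0.1076.
Condition B: z_P = (67.2 − 73.3)/10.5 = -0.5810; z_E = (5.28 − 4.4)/1.21 = 0.7273; E_B = (-0.5810 − 0.7273)/√2 = -0.9251.
E_A − E_B = 0.1076 − (-0.9251) = 1.0327 ≈ 1.03.

1.03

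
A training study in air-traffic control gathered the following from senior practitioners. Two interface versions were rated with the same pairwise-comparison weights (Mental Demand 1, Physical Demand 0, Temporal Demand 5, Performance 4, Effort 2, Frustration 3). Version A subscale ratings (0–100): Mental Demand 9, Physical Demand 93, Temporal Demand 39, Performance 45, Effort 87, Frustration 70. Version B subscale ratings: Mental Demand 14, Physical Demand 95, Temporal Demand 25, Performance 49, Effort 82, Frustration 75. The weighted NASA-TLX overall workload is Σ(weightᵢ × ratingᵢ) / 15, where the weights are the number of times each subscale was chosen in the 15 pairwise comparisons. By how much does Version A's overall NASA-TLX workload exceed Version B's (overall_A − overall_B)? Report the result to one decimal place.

2.9

Version A weighted sum = 1·9 + 0·93 + 5·39 + 4·45 + 2·87 + 3·70 = 9 + 0 + 195 + 180 + 174 + 210 = 768; overall_A = 768/15 = 51.2000.
Version B weighted sum = 1·14 + 0·95 + 5·25 + 4·49 + 2·82 + 3·75 = 14 + 0 + 125 + 196 + 164 + 225 = 724; overall_B = 724/15 = 48.2667.
Difference = 51.2000 − 48.2667 = 2.9333 ≈ 2.9.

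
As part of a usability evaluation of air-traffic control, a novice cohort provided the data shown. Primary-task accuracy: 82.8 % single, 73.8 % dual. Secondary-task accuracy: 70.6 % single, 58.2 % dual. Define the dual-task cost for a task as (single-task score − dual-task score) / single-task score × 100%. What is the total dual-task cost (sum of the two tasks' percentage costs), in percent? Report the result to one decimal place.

28.4

Primary cost = (82.8 − 73.8) / 82.8 × 100% = 10.8696%.
Secondary cost = (70.6 − 58.2) / 70.6 × 100% = 17.5637%.
Total = 10.8696% + 17.5637% = 28.4333% ≈ 28.4%.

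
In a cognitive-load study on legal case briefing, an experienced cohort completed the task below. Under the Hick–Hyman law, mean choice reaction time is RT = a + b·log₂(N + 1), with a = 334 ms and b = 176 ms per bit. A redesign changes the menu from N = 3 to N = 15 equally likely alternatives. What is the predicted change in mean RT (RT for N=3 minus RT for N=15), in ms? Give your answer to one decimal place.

-352.0

RT(3) = 334 + 176·log₂(4) = 334 + 176·2.0000 = 686.0000 ms.
RT(15) = 334 + 176·log₂(16) = 334 + 176·4.0000 = 1038.0000 ms.
Difference = 686.0000 − 1038.0000 = -352.0000 ≈ -352.0 ms.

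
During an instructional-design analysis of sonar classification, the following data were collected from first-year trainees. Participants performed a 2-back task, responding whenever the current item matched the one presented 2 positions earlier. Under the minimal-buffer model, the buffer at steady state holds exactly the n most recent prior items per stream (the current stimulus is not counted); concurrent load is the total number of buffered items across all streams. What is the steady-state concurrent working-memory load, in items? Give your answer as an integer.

2

The buffer holds the 2 most recent prior items.
Steady-state concurrent load = 2 items.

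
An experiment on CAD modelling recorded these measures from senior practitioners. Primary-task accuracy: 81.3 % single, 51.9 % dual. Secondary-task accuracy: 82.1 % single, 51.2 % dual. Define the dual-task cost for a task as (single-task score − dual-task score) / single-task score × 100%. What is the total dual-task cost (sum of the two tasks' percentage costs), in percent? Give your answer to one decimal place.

73.8

Primary cost = (81.3 − 51.9) / 81.3 × 100% = 36.1624%.
Secondary cost = (82.1 − 51.2) / 82.1 × 100% = 37.6370%.
Total = 36.1624% + 37.6370% = 73.7994% ≈ 73.8%.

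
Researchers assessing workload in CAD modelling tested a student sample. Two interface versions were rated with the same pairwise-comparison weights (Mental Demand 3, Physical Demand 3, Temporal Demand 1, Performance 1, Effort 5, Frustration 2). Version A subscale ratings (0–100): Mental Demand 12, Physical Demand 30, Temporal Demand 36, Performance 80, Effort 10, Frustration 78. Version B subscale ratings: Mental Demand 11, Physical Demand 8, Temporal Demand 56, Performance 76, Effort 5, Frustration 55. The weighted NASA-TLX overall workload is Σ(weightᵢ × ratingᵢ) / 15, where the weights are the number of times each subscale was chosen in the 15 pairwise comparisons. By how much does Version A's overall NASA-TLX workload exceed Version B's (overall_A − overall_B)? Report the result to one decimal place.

8.3

Version A weighted sum = 3·12 + 3·30 + 1·36 + 1·80 + 5·10 + 2·78 = 36 + 90 + 36 + 80 + 50 + 156 = 448; overall_A = 448/15 = 29.8667.
Version B weighted sum = 3·11 + 3·8 + 1·56 + 1·76 + 5·5 + 2·55 = 33 + 24 + 56 + 76 + 25 + 110 = 324; overall_B = 324/15 = 21.6000.
Difference = 29.8667 − 21.6000 = 8.2667 ≈ 8.3.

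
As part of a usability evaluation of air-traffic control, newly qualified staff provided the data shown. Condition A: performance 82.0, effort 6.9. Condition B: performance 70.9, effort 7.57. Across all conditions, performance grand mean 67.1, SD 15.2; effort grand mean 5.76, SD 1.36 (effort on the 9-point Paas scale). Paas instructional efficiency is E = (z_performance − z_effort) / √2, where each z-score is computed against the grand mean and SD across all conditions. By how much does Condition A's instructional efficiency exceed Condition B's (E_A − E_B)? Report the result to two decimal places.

Condition A: z_P = (82.0 − 67.1)/15.2 = 0.9803; z_E = (6.9 − 5.76)/1.36 = 0.8382; E_A = (0.9803 − 0.8382)/√2 = 0.1005.
Condition B: z_P = (70.9 − 67.1)/15.2 = 0.2500; z_E = (7.57 − 5.76)/1.36 = 1.3309; E_B = (0.2500 − 1.3309)/√2 = -0.7643.
E_A − E_B = 0.1005 − (-0.7643) = 0.8648 ≈ 0.86.

0.86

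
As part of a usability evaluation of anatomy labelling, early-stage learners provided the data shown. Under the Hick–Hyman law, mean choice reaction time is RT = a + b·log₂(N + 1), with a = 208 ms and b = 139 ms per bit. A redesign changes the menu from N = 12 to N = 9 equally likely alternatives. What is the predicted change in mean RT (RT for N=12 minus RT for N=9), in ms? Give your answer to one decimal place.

RT(12) = 208 + 139·log₂(13) = 208 + 139·3.7004 = 722.3556 ms.
RT(9) = 208 + 139·log₂(10) = 208 + 139·3.3219 = 669.7441 ms.
Difference = 722.3556 − 669.7441 = 52.6115 ≈ 52.6 ms.

52.6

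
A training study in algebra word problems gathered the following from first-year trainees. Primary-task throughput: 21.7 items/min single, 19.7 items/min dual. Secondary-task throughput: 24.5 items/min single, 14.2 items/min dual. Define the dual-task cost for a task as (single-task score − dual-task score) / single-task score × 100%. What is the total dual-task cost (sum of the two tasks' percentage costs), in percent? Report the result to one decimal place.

51.3

Primary cost = (21.7 − 19.7) / 21.7 × 100% = 9.2166%.
Secondary cost = (24.5 − 14.2) / 24.5 × 100% = 42.0408%.
Total = 9.2166% + 42.0408% = 51.2574% ≈ 51.3%.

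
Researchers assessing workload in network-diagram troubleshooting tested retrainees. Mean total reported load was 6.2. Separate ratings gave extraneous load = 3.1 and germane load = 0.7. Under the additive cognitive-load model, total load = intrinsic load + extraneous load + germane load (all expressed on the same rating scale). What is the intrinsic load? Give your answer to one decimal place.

intrinsic load = total − extraneous − germane
             = 6.2 − 3.1 − 0.7 = 2.4.

2.4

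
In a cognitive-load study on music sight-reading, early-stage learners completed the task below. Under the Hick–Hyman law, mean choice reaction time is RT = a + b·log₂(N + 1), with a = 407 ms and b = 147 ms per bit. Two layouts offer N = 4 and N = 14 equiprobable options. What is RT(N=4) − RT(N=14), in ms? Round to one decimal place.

-233.0

RT(4) = 407 + 147·log₂(5) = 407 + 147·2.3219 = 748.3193 ms.
RT(14) = 407 + 147·log₂(15) = 407 + 147·3.9069 = 981.3143 ms.
Difference = 748.3193 − 981.3143 = -232.9950 ≈ -233.0 ms.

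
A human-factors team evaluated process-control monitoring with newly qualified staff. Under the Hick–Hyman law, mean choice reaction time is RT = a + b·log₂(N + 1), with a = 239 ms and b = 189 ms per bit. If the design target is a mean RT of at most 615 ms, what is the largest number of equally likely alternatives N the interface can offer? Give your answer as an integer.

Set 239 + 189·log₂(N + 1) ≤ 615.
log₂(N + 1) ≤ (615 − 239) / 189 = 1.9894.
N + 1 ≤ 2^1.9894 = 3.9707.
N ≤ 2.9707, so the largest integer N is 2.

2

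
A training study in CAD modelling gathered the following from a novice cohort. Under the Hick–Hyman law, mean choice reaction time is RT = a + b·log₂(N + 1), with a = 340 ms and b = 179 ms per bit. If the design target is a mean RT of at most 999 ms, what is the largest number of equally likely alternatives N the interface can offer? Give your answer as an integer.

Set 340 + 179·log₂(N + 1) ≤ 999.
log₂(N + 1) ≤ (999 − 340) / 179 = 3.6816.
N + 1 ≤ 2^3.6816 = 12.8313.
N ≤ 11.8313, so the largest integer N is 11.

11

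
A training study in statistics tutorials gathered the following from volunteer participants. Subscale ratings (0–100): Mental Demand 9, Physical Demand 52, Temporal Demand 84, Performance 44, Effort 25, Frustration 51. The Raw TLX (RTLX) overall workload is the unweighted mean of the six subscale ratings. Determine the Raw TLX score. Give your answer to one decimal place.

Sum of ratings = 9 + 52 + 84 + 44 + 25 + 51 = 265.
RTLX = 265 / 6 = 44.1667 ≈ 44.2.

44.2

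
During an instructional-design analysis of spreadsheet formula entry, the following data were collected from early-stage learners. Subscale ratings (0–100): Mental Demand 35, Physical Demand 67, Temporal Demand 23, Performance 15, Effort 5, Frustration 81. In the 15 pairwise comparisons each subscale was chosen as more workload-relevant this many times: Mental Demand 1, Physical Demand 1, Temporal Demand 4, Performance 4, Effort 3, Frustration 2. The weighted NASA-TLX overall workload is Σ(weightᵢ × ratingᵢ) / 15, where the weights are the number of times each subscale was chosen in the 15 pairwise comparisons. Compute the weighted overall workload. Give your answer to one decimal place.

28.7

The tallies are the weights (they sum to 15).
Weighted sum = 1·35 + 1·67 + 4·23 + 4·15 + 3·5 + 2·81
            = 35 + 67 + 92 + 60 + 15 + 162 = 431.
Overall workload = 431 / 15 = 28.7333 ≈ 28.7.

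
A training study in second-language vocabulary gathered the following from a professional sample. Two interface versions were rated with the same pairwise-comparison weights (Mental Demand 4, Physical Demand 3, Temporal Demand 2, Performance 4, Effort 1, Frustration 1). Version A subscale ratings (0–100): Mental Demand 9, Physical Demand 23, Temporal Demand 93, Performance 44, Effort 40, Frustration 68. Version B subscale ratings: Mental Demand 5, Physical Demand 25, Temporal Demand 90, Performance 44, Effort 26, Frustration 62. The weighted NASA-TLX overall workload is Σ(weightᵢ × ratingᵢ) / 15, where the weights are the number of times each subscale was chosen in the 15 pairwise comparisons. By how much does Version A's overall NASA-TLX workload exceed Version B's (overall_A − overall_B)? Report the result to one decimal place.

Version A weighted sum = 4·9 + 3·23 + 2·93 + 4·44 + 1·40 + 1·68 = 36 + 69 + 186 + 176 + 40 + 68 = 575; overall_A = 575/15 = 38.3333.
Version B weighted sum = 4·5 + 3·25 + 2·90 + 4·44 + 1·26 + 1·62 = 20 + 75 + 180 + 176 + 26 + 62 = 539; overall_B = 539/15 = 35.9333.
Difference = 38.3333 − 35.9333 = 2.4000 ≈ 2.4.

2.4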